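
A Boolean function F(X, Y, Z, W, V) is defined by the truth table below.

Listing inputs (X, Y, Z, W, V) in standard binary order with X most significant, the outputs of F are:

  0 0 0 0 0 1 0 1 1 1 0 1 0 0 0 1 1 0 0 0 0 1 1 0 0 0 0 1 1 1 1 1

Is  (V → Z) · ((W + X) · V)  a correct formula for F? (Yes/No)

Check the formula against F row by row:
  X=0, Y=0, Z=0, W=0, V=0: formula gives 0, F = 0 ✓
  X=0, Y=0, Z=0, W=0, V=1: formula gives 0, F = 0 ✓
  X=0, Y=0, Z=0, W=1, V=0: formula gives 0, F = 0 ✓
  X=0, Y=0, Z=0, W=1, V=1: formula gives 0, F = 0 ✓
  …
  X=0, Y=0, Z=1, W=0, V=1: formula gives 0, but F = 1 ✗
Since they disagree at (0,0,1,0,1), the expression is not a correct formula for F.

No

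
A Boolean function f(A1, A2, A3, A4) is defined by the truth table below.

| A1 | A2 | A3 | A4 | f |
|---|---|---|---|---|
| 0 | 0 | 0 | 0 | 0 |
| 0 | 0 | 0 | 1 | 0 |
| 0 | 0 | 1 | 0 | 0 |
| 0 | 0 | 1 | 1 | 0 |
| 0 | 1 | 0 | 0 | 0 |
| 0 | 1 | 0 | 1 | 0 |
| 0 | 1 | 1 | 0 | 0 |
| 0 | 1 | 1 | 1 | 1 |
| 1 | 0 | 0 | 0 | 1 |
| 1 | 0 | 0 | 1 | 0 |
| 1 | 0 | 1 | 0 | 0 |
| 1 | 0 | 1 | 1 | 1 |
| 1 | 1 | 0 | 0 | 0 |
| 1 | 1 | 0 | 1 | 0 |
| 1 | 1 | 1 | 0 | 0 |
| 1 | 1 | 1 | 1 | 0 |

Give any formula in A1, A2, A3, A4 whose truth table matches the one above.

Collect the rows where f=1 — (0,1,1,1), (1,0,0,0), (1,0,1,1) — and write one minterm per row: ¬A1·A2·A3·A4, A1·¬A2·¬A3·¬A4, A1·¬A2·A3·A4. Their union (logical OR) reproduces the table exactly.

f(A1, A2, A3, A4) = ((((not A1 and A2) and A3) and A4) or (((A1 and not A2) and not A3) and not A4)) or (((A1 and not A2) and A3) and A4)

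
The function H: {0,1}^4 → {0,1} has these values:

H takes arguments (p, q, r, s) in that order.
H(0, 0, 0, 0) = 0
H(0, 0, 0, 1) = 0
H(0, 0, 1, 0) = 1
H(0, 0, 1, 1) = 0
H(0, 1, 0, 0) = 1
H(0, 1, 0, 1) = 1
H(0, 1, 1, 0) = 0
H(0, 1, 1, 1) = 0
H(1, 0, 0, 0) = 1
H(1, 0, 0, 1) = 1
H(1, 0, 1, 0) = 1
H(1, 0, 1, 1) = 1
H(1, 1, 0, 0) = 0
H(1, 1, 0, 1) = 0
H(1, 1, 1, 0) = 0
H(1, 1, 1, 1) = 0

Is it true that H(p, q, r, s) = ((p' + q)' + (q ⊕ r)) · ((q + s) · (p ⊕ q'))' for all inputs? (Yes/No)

Yes

Evaluate ((p' + q)' + (q ⊕ r)) · ((q + s) · (p ⊕ q'))' on each row and compare to H:
  p=0, q=0, r=0, s=0: formula gives 0, H = 0 ✓
  p=0, q=0, r=0, s=1: formula gives 0, H = 0 ✓
  p=0, q=0, r=1, s=0: formula gives 1, H = 1 ✓
  p=0, q=0, r=1, s=1: formula gives 0, H = 0 ✓
  … (the remaining 12 rows also agree.)
All 16 rows match — the expression computes H exactly.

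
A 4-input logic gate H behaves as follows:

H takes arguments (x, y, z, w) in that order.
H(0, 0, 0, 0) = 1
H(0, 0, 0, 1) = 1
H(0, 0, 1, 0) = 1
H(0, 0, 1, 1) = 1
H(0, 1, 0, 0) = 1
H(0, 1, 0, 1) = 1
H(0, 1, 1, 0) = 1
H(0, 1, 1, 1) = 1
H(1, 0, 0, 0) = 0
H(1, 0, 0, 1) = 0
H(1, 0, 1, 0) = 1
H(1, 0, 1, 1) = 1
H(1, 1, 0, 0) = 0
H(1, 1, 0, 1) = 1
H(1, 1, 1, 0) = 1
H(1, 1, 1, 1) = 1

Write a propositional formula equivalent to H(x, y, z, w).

H(x, y, z, w) = ¬(((((x ∧ ¬y) ∧ ¬z) ∧ ¬w) ∨ (((x ∧ ¬y) ∧ ¬z) ∧ w)) ∨ (((x ∧ y) ∧ ¬z) ∧ ¬w))

There are just 3 zero rows: (1,0,0,0), (1,0,0,1), (1,1,0,0). Their minterms are x·¬y·¬z·¬w, x·¬y·¬z·w, x·y·¬z·¬w; the OR of those covers precisely the 0-outputs, and negating it yields H.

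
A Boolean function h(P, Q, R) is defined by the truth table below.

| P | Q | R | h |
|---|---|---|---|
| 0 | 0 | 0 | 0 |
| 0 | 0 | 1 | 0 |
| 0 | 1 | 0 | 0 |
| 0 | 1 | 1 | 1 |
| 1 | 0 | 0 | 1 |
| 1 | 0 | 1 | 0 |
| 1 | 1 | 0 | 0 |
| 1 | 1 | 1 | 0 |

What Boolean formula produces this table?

h(P, Q, R) = ((not P and Q) and R) or ((P and not Q) and not R)

h=1 on 2 inputs: (0,1,1), (1,0,0). Reading each as a conjunction of literals (¬P·Q·R, P·¬Q·¬R) and taking the OR gives the canonical DNF.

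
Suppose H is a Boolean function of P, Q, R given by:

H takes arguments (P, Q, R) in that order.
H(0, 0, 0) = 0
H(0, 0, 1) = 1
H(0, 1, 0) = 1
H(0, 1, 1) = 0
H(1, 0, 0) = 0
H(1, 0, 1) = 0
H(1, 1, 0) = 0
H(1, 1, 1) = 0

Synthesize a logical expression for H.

H(P, Q, R) = ((not P and not Q) and R) or ((not P and Q) and not R)

Collect the rows where H=1 — (0,0,1), (0,1,0) — and write one minterm per row: ¬P·¬Q·R, ¬P·Q·¬R. Their union (logical OR) reproduces the table exactly.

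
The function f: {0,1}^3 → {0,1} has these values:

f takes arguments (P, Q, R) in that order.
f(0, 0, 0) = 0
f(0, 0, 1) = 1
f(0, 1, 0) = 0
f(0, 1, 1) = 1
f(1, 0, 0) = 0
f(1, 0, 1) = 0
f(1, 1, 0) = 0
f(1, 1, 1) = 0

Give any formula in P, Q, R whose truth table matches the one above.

f=1 on 2 inputs: (0,0,1), (0,1,1). Reading each as a conjunction of literals (¬P·¬Q·R, ¬P·Q·R) and taking the OR gives the canonical DNF.

f(P, Q, R) = ((NOT P AND NOT Q) AND R) OR ((NOT P AND Q) AND R)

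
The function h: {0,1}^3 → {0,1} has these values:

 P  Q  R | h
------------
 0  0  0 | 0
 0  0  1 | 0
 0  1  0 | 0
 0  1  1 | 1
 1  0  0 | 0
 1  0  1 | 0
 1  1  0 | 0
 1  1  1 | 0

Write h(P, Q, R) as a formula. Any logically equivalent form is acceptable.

h(P, Q, R) = (~P & Q) & R

Only row (0,1,1) gives 1. That row's minterm ¬P·Q·R is h directly.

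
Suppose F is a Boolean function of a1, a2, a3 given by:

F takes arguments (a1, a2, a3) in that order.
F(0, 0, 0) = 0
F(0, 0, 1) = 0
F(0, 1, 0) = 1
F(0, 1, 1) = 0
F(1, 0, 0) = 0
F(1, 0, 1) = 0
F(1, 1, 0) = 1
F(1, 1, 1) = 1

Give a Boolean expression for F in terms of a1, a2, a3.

F(a1, a2, a3) = (((~a1 & a2) & ~a3) | ((a1 & a2) & ~a3)) | ((a1 & a2) & a3)

The 1-rows are (0,1,0), (1,1,0), (1,1,1). Each contributes one minterm — ¬a1·a2·¬a3; a1·a2·¬a3; a1·a2·a3 — and their disjunction is a sum-of-products form of F.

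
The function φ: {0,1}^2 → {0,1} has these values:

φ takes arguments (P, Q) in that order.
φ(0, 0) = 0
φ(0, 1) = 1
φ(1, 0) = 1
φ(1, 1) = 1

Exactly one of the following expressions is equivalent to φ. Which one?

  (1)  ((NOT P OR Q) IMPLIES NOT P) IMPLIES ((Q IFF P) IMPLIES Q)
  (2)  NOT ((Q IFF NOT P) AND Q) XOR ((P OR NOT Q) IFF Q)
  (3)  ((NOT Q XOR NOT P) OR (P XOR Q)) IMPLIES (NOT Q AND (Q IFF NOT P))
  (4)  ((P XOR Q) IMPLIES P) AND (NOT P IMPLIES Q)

(2): at (0,0) it gives 1, but φ = 0 — eliminated.
(3): at (0,0) it gives 1, but φ = 0 — eliminated.
(4): at (0,1) it gives 0, but φ = 1 — eliminated.
Only (1) survives; checking it on all 4 rows confirms it matches φ.

1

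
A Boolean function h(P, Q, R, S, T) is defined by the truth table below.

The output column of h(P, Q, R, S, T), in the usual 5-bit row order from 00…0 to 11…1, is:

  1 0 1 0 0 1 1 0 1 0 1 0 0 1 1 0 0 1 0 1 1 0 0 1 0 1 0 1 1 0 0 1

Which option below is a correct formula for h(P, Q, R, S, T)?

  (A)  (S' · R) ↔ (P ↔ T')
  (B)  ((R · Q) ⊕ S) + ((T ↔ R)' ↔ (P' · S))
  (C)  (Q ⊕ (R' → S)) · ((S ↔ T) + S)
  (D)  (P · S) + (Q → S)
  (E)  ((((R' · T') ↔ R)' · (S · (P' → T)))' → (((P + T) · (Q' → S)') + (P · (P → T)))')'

A

(B): at (0,0,0,1,1) it gives 1, but h = 0 — eliminated.
(C): at (0,0,0,0,0) it gives 0, but h = 1 — eliminated.
(D): at (0,0,0,0,1) it gives 1, but h = 0 — eliminated.
(E): at (0,0,0,0,0) it gives 0, but h = 1 — eliminated.
(A) is the remaining candidate, and it agrees with h on all 32 inputs.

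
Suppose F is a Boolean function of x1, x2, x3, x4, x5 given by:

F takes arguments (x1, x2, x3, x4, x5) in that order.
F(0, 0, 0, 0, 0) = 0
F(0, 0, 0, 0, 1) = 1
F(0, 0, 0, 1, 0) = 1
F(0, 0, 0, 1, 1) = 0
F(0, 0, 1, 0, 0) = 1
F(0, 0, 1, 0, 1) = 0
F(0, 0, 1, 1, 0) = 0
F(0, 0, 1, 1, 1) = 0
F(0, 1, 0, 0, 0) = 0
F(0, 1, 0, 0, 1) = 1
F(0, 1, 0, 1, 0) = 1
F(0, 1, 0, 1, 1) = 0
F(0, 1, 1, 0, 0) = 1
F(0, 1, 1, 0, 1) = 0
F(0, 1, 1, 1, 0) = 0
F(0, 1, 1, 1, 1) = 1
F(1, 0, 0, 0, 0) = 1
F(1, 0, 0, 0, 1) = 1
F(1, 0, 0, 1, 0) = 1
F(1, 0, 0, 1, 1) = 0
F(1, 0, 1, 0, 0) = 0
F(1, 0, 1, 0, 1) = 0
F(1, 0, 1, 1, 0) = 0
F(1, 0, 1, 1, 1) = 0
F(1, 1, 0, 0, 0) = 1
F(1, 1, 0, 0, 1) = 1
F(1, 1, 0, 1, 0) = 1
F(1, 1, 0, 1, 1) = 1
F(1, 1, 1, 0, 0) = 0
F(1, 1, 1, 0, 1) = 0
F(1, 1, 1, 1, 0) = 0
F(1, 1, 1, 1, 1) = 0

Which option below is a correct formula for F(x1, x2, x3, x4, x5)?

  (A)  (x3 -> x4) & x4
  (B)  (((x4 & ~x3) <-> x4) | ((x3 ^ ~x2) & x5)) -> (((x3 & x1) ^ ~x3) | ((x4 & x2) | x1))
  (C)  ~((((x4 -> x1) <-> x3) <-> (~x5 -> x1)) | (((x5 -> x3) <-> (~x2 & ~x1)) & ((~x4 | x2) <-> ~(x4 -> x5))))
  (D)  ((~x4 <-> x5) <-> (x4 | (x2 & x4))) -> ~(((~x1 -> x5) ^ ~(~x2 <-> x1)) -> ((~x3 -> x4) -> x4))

C

(A): at (0,0,0,0,1) it gives 0, but F = 1 — eliminated.
(B): at (0,0,0,0,0) it gives 1, but F = 0 — eliminated.
(D): at (0,0,0,1,0) it gives 0, but F = 1 — eliminated.
Only (C) survives; checking it on all 32 rows confirms it matches F.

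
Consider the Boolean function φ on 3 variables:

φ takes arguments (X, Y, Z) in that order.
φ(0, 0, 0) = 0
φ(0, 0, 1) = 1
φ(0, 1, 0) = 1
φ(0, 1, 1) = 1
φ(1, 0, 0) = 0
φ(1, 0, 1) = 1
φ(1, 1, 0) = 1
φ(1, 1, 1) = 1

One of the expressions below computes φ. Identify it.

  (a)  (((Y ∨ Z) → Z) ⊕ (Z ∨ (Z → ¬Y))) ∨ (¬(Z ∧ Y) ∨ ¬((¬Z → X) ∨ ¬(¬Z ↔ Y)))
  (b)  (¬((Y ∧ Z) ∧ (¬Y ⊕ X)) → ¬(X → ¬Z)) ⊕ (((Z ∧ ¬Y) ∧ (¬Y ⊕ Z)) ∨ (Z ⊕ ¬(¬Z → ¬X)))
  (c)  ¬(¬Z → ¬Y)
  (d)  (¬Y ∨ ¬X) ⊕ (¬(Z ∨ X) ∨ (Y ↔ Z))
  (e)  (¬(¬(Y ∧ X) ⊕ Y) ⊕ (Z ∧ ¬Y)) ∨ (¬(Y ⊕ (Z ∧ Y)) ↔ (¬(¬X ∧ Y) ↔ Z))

(a) fails at (0,0,0): the formula yields 1, φ is 0.
(b) fails at (0,1,0): the formula yields 0, φ is 1.
(c) fails at (0,0,1): the formula yields 0, φ is 1.
(d) fails at (0,1,0): the formula yields 0, φ is 1.
Only (e) survives; checking it on all 8 rows confirms it matches φ.

e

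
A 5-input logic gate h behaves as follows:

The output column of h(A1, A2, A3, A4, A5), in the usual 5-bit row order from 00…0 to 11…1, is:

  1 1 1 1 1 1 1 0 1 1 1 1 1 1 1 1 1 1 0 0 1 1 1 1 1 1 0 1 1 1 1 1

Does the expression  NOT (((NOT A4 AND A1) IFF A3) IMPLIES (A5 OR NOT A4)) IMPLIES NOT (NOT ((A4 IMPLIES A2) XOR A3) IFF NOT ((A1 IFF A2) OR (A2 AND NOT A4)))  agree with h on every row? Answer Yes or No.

No

Test each input against both h and the formula:
  A1=0, A2=0, A3=0, A4=0, A5=0: formula gives 1, h = 1 ✓
  A1=0, A2=0, A3=0, A4=0, A5=1: formula gives 1, h = 1 ✓
  A1=0, A2=0, A3=0, A4=1, A5=0: formula gives 1, h = 1 ✓
  A1=0, A2=0, A3=0, A4=1, A5=1: formula gives 1, h = 1 ✓
  …
  A1=0, A2=0, A3=1, A4=1, A5=1: formula gives 1, but h = 0 ✗
Since they disagree at (0,0,1,1,1), the expression is not a correct formula for h.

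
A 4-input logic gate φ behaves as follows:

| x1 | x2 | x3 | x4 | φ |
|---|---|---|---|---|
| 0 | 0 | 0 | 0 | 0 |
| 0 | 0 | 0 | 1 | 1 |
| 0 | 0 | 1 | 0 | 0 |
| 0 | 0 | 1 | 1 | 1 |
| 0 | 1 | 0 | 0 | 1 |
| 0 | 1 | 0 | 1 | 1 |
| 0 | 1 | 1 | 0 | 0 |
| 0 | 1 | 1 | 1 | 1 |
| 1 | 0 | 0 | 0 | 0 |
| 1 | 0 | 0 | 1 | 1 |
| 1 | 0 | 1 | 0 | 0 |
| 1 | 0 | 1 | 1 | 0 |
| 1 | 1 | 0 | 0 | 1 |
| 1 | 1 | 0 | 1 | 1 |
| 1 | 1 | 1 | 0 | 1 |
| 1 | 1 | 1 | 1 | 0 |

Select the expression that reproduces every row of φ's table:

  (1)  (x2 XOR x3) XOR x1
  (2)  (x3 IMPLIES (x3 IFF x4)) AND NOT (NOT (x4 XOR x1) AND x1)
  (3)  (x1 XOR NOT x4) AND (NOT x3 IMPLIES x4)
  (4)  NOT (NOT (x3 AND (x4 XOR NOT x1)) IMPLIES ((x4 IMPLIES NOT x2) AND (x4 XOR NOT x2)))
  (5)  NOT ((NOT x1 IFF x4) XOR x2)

4

(1): at (0,0,0,1) it gives 0, but φ = 1 — eliminated.
(2): at (0,0,0,0) it gives 1, but φ = 0 — eliminated.
(3): at (0,0,0,1) it gives 0, but φ = 1 — eliminated.
(5): at (0,0,0,0) it gives 1, but φ = 0 — eliminated.
(4) is the remaining candidate, and it agrees with φ on all 16 inputs.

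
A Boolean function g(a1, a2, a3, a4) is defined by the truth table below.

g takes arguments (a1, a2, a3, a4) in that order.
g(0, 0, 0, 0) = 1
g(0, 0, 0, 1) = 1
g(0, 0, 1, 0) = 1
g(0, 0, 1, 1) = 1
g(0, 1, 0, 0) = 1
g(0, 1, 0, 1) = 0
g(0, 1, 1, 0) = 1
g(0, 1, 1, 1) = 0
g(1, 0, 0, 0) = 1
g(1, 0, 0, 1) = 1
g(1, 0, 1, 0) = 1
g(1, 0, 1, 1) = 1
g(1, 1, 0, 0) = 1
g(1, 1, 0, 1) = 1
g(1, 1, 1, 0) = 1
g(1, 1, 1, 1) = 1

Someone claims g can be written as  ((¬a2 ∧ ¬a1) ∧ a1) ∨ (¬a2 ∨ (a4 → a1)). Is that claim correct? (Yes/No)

Yes

Test each input against both g and the formula:
  a1=0, a2=0, a3=0, a4=0: formula gives 1, g = 1 ✓
  a1=0, a2=0, a3=0, a4=1: formula gives 1, g = 1 ✓
  a1=0, a2=0, a3=1, a4=0: formula gives 1, g = 1 ✓
  a1=0, a2=0, a3=1, a4=1: formula gives 1, g = 1 ✓
  … (the remaining 12 rows also agree.)
All 16 rows match — the expression computes g exactly.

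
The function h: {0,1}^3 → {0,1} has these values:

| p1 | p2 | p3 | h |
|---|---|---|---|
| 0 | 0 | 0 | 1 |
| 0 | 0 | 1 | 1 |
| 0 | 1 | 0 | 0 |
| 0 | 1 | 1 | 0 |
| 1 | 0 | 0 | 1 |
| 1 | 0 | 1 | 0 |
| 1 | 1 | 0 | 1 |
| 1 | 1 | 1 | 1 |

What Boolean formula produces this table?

h is 0 on only 3 rows — (0,1,0), (0,1,1), (1,0,1). Writing each as a minterm (¬p1·p2·¬p3, ¬p1·p2·p3, p1·¬p2·p3) and OR-ing them characterizes exactly where h=0, so h is the negation of that disjunction.

h(p1, p2, p3) = not ((((not p1 and p2) and not p3) or ((not p1 and p2) and p3)) or ((p1 and not p2) and p3))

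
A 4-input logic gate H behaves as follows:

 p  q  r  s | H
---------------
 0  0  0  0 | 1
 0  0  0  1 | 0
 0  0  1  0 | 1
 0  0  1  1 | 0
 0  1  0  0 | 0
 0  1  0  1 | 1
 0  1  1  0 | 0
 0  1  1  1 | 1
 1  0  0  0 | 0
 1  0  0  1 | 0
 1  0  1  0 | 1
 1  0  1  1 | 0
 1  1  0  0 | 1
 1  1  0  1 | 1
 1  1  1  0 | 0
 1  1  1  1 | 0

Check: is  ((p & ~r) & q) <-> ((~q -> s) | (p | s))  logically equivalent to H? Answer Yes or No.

No

Evaluate ((p & ~r) & q) <-> ((~q -> s) | (p | s)) on each row and compare to H:
  p=0, q=0, r=0, s=0: formula gives 1, H = 1 ✓
  p=0, q=0, r=0, s=1: formula gives 0, H = 0 ✓
  p=0, q=0, r=1, s=0: formula gives 1, H = 1 ✓
  p=0, q=0, r=1, s=1: formula gives 0, H = 0 ✓
  …
  p=0, q=1, r=0, s=1: formula gives 0, but H = 1 ✗
Row (0,1,0,1) is a counterexample, so the formula is not equivalent to H.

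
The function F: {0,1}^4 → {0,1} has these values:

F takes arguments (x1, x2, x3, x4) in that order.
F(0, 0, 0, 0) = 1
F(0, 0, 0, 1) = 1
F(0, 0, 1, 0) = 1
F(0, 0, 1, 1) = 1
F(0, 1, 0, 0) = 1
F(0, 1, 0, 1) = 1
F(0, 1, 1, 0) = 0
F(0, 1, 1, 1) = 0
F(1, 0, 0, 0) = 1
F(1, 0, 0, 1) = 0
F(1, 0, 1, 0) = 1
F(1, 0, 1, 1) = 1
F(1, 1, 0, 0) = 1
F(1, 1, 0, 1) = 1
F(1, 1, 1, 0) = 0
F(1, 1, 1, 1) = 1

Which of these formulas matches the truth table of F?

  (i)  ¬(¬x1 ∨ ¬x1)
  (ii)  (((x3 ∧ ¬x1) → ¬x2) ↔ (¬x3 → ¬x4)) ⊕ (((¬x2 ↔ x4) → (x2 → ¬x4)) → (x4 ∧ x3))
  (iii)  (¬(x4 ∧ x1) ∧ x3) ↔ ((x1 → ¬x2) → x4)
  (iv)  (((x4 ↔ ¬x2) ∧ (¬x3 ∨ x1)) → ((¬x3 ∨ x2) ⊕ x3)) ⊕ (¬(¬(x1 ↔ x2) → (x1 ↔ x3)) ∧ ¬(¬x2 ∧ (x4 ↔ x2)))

iv

(i): at (0,0,0,0) it gives 0, but F = 1 — eliminated.
(ii): at (0,0,0,1) it gives 0, but F = 1 — eliminated.
(iii): at (0,0,0,1) it gives 0, but F = 1 — eliminated.
Only (iv) survives; checking it on all 16 rows confirms it matches F.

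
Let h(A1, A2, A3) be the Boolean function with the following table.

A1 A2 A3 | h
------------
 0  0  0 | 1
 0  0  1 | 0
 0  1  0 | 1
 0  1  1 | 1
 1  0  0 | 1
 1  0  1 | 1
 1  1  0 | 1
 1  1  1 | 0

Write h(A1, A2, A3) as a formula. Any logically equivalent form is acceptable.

h(A1, A2, A3) = NOT (((NOT A1 AND NOT A2) AND A3) OR ((A1 AND A2) AND A3))

There are just 2 zero rows: (0,0,1), (1,1,1). Their minterms are ¬A1·¬A2·A3, A1·A2·A3; the OR of those covers precisely the 0-outputs, and negating it yields h.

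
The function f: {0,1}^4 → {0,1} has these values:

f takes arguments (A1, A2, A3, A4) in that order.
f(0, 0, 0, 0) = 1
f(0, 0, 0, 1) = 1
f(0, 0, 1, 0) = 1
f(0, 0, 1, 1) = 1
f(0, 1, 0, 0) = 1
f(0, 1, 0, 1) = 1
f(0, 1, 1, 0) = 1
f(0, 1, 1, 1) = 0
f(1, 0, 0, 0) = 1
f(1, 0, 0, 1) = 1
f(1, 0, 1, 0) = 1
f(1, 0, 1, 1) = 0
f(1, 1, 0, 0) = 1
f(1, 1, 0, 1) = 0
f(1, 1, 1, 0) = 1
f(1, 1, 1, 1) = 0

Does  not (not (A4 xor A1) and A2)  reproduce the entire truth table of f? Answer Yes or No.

No

Test each input against both f and the formula:
  A1=0, A2=0, A3=0, A4=0: formula gives 1, f = 1 ✓
  A1=0, A2=0, A3=0, A4=1: formula gives 1, f = 1 ✓
  A1=0, A2=0, A3=1, A4=0: formula gives 1, f = 1 ✓
  A1=0, A2=0, A3=1, A4=1: formula gives 1, f = 1 ✓
  A1=0, A2=1, A3=0, A4=0: formula gives 0, but f = 1 ✗
Row (0,1,0,0) is a counterexample, so the formula is not equivalent to f.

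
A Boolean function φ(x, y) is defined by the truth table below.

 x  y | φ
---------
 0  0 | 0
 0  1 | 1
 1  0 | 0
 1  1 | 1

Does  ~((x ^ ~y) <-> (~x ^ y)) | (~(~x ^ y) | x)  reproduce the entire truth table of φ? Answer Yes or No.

Test each input against both φ and the formula:
  x=0, y=0: formula gives 0, φ = 0 ✓
  x=0, y=1: formula gives 1, φ = 1 ✓
  x=1, y=0: formula gives 1, but φ = 0 ✗
Since they disagree at (1,0), the expression is not a correct formula for φ.

No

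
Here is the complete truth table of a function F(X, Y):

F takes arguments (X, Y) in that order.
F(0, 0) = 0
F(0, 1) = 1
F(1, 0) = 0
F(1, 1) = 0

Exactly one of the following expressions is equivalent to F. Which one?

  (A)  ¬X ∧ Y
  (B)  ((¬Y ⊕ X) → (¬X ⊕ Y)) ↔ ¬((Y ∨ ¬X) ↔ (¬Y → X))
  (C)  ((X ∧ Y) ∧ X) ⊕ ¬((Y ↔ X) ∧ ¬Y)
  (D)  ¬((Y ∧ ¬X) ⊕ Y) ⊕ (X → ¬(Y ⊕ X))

(B): at (0,0) it gives 1, but F = 0 — eliminated.
(C): at (1,0) it gives 1, but F = 0 — eliminated.
(D): at (0,1) it gives 0, but F = 1 — eliminated.
Only (A) survives; checking it on all 4 rows confirms it matches F.

A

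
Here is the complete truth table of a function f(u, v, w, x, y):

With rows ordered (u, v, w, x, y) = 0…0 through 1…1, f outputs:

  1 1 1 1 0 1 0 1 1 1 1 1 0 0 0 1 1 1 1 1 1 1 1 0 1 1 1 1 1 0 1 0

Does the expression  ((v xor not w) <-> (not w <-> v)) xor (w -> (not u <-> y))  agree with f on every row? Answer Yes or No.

Evaluate ((v xor not w) <-> (not w <-> v)) xor (w -> (not u <-> y)) on each row and compare to f:
  u=0, v=0, w=0, x=0, y=0: formula gives 1, f = 1 ✓
  u=0, v=0, w=0, x=0, y=1: formula gives 1, f = 1 ✓
  u=0, v=0, w=0, x=1, y=0: formula gives 1, f = 1 ✓
  u=0, v=0, w=0, x=1, y=1: formula gives 1, f = 1 ✓
  …
  u=0, v=1, w=1, x=0, y=1: formula gives 1, but f = 0 ✗
A single disagreement suffices: at (0,1,1,0,1) they differ, so the formula does not compute f.

No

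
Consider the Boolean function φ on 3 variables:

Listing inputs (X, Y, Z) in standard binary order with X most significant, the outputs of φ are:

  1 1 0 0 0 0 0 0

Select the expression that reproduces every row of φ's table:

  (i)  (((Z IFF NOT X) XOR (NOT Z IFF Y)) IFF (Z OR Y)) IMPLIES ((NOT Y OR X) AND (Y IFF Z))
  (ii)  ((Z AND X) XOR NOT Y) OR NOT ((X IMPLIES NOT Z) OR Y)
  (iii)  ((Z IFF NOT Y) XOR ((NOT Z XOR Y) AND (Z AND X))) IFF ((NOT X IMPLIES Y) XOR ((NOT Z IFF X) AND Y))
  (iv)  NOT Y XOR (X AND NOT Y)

iv

(i) fails at (1,0,0): the formula yields 1, φ is 0.
(ii) fails at (1,0,0): the formula yields 1, φ is 0.
(iii) fails at (0,0,1): the formula yields 0, φ is 1.
(iv) is the remaining candidate, and it agrees with φ on all 8 inputs.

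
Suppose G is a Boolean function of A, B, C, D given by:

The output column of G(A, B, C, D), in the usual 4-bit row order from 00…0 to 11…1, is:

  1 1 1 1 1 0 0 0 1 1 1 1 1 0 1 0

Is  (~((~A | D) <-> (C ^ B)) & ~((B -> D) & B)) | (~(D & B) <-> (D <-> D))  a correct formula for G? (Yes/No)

No

Check the formula against G row by row:
  A=0, B=0, C=0, D=0: formula gives 1, G = 1 ✓
  A=0, B=0, C=0, D=1: formula gives 1, G = 1 ✓
  A=0, B=0, C=1, D=0: formula gives 1, G = 1 ✓
  A=0, B=0, C=1, D=1: formula gives 1, G = 1 ✓
  …
  A=0, B=1, C=1, D=0: formula gives 1, but G = 0 ✗
A single disagreement suffices: at (0,1,1,0) they differ, so the formula does not compute G.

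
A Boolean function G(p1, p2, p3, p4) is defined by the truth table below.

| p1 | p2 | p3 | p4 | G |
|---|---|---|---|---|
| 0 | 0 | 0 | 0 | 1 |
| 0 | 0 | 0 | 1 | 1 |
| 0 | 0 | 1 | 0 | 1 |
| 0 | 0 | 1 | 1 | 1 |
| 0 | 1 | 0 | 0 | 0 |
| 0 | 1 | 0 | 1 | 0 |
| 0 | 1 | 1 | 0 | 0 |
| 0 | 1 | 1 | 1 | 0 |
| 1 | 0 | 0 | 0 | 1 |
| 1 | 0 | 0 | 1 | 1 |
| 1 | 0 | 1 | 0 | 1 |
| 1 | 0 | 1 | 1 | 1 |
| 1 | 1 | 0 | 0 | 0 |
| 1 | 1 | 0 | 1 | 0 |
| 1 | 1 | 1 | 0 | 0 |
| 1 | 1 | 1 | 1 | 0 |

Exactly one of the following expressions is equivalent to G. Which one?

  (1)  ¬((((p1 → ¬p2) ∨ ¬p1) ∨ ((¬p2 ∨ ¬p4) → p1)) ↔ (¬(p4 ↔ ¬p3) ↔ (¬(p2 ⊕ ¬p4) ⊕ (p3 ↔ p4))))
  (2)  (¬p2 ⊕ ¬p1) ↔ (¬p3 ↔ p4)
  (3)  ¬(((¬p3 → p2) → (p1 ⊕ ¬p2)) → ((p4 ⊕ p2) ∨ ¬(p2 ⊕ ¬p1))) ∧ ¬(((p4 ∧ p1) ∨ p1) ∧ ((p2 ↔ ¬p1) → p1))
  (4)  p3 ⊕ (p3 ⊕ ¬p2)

(1): at (0,0,0,0) it gives 0, but G = 1 — eliminated.
(2): at (0,0,0,1) it gives 0, but G = 1 — eliminated.
(3): at (0,0,0,1) it gives 0, but G = 1 — eliminated.
That leaves (4). Evaluating it on every row reproduces the table of G exactly.

4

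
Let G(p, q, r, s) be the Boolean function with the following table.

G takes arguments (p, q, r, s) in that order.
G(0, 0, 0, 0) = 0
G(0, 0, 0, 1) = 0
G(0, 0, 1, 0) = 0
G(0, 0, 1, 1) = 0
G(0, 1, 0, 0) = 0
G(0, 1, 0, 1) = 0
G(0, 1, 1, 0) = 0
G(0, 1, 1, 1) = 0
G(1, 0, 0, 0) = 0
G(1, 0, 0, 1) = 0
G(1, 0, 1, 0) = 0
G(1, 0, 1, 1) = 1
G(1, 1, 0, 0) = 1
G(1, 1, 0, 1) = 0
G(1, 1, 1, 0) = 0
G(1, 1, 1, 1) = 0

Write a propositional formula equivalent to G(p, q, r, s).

Collect the rows where G=1 — (1,0,1,1), (1,1,0,0) — and write one minterm per row: p·¬q·r·s, p·q·¬r·¬s. Their union (logical OR) reproduces the table exactly.

G(p, q, r, s) = (((p ∧ ¬q) ∧ r) ∧ s) ∨ (((p ∧ q) ∧ ¬r) ∧ ¬s)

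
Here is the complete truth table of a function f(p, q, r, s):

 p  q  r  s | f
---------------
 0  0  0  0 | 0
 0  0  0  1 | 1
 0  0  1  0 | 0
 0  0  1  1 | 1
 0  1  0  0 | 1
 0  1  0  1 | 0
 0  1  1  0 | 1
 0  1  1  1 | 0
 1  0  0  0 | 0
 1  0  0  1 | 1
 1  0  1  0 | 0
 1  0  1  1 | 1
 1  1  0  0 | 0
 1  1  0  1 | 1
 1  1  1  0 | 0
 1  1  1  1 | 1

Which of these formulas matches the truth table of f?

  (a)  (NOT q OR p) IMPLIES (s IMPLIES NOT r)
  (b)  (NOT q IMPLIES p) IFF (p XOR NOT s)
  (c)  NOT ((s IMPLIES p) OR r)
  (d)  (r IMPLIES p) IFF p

(a) disagrees with f on (0,0,0,0) (formula → 1, table → 0); rule it out.
(c) disagrees with f on (0,0,1,1) (formula → 0, table → 1); rule it out.
(d) disagrees with f on (0,0,0,1) (formula → 0, table → 1); rule it out.
Only (b) survives; checking it on all 16 rows confirms it matches f.

b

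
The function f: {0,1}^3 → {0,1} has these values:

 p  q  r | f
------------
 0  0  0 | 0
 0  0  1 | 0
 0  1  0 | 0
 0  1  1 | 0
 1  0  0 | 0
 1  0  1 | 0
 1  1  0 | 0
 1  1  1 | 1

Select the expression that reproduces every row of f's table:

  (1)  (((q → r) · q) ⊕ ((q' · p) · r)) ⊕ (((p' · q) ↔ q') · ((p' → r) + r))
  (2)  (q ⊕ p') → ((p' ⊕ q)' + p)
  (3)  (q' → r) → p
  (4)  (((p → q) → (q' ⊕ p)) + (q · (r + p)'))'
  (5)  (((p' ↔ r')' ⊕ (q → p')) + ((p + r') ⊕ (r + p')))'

(1) fails at (0,1,1): the formula yields 1, f is 0.
(2) fails at (0,1,0): the formula yields 1, f is 0.
(3) fails at (0,0,0): the formula yields 1, f is 0.
(4) fails at (0,1,1): the formula yields 1, f is 0.
Only (5) survives; checking it on all 8 rows confirms it matches f.

5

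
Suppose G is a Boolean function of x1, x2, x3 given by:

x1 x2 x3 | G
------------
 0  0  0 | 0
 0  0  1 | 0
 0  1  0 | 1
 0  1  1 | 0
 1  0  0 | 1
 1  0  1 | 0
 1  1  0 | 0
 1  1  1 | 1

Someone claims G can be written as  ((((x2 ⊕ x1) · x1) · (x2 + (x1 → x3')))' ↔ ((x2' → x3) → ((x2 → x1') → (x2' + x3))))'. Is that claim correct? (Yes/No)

No

Check the formula against G row by row:
  x1=0, x2=0, x3=0: formula gives 0, G = 0 ✓
  x1=0, x2=0, x3=1: formula gives 0, G = 0 ✓
  x1=0, x2=1, x3=0: formula gives 1, G = 1 ✓
  x1=0, x2=1, x3=1: formula gives 0, G = 0 ✓
  x1=1, x2=0, x3=0: formula gives 1, G = 1 ✓
  …
  x1=1, x2=1, x3=1: formula gives 0, but G = 1 ✗
Row (1,1,1) is a counterexample, so the formula is not equivalent to G.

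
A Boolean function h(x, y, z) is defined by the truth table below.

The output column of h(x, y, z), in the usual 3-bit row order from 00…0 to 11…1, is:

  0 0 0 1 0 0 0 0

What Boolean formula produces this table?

Only row (0,1,1) gives 1. That row's minterm ¬x·y·z is h directly.

h(x, y, z) = (not x and y) and z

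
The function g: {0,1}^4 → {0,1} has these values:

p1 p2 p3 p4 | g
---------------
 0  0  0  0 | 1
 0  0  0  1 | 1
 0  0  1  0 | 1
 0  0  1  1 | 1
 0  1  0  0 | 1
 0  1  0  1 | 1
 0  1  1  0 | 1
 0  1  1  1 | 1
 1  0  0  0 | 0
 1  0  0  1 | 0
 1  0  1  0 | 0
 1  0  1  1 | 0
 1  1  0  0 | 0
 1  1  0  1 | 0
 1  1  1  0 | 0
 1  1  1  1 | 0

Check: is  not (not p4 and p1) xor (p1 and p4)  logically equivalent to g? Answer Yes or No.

Yes

Check the formula against g row by row:
  p1=0, p2=0, p3=0, p4=0: formula gives 1, g = 1 ✓
  p1=0, p2=0, p3=0, p4=1: formula gives 1, g = 1 ✓
  p1=0, p2=0, p3=1, p4=0: formula gives 1, g = 1 ✓
  p1=0, p2=0, p3=1, p4=1: formula gives 1, g = 1 ✓
  … (the remaining 12 rows also agree.)
All 16 rows match — the expression computes g exactly.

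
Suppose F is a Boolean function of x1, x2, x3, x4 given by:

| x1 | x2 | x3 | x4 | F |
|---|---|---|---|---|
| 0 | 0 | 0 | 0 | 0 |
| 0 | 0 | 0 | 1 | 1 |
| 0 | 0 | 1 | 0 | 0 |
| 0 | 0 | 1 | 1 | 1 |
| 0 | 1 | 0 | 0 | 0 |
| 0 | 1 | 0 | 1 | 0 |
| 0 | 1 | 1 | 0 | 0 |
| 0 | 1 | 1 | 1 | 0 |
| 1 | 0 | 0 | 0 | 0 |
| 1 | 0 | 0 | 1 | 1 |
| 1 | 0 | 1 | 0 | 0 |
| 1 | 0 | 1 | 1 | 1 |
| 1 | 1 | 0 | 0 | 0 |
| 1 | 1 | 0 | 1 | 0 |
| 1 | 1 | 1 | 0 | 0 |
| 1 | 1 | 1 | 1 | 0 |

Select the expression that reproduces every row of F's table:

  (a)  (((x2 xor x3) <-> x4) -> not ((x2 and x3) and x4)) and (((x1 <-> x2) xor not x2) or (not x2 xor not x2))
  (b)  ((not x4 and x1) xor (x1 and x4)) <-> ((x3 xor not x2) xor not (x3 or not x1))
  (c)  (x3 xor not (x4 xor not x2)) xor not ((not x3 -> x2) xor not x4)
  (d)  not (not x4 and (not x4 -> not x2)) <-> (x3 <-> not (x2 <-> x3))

d

(a) disagrees with F on (0,0,0,1) (formula → 0, table → 1); rule it out.
(b) disagrees with F on (0,0,0,1) (formula → 0, table → 1); rule it out.
(c) disagrees with F on (0,0,0,1) (formula → 0, table → 1); rule it out.
Only (d) survives; checking it on all 16 rows confirms it matches F.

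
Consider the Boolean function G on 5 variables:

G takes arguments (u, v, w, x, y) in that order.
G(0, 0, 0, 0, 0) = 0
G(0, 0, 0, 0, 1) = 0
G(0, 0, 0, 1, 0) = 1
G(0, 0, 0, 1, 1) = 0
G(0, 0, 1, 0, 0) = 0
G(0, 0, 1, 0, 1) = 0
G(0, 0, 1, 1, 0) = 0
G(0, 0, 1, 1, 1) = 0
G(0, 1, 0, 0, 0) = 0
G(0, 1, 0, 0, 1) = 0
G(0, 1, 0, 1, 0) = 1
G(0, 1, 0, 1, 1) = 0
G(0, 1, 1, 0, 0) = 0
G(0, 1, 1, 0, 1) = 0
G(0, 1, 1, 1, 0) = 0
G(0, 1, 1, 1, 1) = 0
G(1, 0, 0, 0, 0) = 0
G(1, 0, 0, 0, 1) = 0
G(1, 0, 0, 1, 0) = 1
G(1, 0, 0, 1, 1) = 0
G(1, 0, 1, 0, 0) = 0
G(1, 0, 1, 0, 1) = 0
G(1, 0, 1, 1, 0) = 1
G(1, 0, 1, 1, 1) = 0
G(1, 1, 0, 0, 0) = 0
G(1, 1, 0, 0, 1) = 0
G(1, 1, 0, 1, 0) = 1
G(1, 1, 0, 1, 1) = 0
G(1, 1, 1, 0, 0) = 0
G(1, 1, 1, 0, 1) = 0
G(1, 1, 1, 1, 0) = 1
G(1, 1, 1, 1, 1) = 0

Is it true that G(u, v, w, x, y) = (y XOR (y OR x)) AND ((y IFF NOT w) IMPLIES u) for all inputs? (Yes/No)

Yes

Test each input against both G and the formula:
  u=0, v=0, w=0, x=0, y=0: formula gives 0, G = 0 ✓
  u=0, v=0, w=0, x=0, y=1: formula gives 0, G = 0 ✓
  u=0, v=0, w=0, x=1, y=0: formula gives 1, G = 1 ✓
  u=0, v=0, w=0, x=1, y=1: formula gives 0, G = 0 ✓
  …and likewise for the remaining 28 rows.
No disagreement on any input; they are logically equivalent.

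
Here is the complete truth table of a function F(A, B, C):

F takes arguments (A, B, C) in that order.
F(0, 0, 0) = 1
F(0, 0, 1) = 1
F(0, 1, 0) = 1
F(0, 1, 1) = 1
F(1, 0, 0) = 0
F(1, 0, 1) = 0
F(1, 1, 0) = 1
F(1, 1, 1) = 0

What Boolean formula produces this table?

F(A, B, C) = ¬((((A ∧ ¬B) ∧ ¬C) ∨ ((A ∧ ¬B) ∧ C)) ∨ ((A ∧ B) ∧ C))

F is 0 on only 3 rows — (1,0,0), (1,0,1), (1,1,1). Writing each as a minterm (A·¬B·¬C, A·¬B·C, A·B·C) and OR-ing them characterizes exactly where F=0, so F is the negation of that disjunction.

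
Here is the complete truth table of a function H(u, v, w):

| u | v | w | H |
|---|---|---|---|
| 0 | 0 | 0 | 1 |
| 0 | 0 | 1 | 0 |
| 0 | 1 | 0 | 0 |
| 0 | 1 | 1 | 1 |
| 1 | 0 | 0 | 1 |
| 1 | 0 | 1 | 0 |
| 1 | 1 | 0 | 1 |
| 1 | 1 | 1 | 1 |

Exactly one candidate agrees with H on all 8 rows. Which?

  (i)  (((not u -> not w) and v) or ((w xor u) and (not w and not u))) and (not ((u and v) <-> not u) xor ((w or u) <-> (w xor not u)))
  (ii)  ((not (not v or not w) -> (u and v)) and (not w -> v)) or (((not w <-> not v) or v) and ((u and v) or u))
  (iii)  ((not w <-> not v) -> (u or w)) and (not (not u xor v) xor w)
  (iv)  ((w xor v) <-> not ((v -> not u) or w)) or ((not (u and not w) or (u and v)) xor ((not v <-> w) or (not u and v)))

(i) fails at (0,0,0): the formula yields 0, H is 1.
(ii) fails at (0,0,0): the formula yields 0, H is 1.
(iii) fails at (0,0,0): the formula yields 0, H is 1.
(iv) is the remaining candidate, and it agrees with H on all 8 inputs.

iv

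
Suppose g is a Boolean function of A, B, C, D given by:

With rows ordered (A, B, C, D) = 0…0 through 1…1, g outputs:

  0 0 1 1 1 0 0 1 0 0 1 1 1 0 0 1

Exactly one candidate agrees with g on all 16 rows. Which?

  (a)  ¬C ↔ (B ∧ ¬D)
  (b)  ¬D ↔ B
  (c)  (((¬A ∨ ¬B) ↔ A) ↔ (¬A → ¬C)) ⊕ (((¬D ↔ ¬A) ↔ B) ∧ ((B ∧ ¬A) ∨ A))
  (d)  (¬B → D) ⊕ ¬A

a

(b): at (0,0,0,1) it gives 1, but g = 0 — eliminated.
(c): at (1,0,0,1) it gives 1, but g = 0 — eliminated.
(d): at (0,0,0,0) it gives 1, but g = 0 — eliminated.
(a) is the remaining candidate, and it agrees with g on all 16 inputs.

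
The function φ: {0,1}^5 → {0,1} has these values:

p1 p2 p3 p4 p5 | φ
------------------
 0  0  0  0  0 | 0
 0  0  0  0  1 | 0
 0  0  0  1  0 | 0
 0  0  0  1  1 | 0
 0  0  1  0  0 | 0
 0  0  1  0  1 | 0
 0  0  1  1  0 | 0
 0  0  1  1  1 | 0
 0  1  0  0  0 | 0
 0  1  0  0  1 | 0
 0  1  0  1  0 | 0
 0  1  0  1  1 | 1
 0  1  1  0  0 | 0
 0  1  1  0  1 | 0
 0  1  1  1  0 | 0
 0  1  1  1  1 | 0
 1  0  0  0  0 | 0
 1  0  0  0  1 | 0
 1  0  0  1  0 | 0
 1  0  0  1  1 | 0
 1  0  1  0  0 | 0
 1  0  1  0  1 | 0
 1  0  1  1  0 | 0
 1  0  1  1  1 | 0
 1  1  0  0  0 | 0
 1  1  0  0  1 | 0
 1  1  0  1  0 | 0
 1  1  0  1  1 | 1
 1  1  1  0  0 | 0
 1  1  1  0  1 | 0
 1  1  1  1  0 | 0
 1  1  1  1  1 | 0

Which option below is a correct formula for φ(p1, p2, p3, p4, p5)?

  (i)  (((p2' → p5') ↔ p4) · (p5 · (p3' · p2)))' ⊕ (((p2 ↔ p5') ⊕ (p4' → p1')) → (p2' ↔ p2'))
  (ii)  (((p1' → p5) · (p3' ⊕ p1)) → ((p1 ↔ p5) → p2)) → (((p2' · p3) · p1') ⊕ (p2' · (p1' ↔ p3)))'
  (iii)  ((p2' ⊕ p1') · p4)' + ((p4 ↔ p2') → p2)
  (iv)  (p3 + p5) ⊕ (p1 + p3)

i

(ii) fails at (0,0,0,0,0): the formula yields 1, φ is 0.
(iii) fails at (0,0,0,0,0): the formula yields 1, φ is 0.
(iv) fails at (0,0,0,0,1): the formula yields 1, φ is 0.
That leaves (i). Evaluating it on every row reproduces the table of φ exactly.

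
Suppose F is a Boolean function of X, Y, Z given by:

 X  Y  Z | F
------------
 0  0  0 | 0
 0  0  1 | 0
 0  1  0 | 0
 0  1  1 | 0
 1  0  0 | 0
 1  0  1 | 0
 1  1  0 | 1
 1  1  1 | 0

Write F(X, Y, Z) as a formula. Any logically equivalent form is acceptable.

Only row (1,1,0) gives 1. That row's minterm X·Y·¬Z is F directly.

F(X, Y, Z) = (X · Y) · Z'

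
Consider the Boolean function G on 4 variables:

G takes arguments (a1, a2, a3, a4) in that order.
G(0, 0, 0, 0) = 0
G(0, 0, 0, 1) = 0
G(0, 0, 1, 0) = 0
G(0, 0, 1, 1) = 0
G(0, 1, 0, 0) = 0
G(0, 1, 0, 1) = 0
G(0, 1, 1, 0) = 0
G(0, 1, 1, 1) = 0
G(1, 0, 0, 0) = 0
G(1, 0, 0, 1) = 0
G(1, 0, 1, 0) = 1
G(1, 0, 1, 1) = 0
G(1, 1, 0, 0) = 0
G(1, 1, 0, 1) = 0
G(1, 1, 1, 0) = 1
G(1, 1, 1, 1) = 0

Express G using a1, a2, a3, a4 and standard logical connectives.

G=1 on 2 inputs: (1,0,1,0), (1,1,1,0). Reading each as a conjunction of literals (a1·¬a2·a3·¬a4, a1·a2·a3·¬a4) and taking the OR gives the canonical DNF.

G(a1, a2, a3, a4) = (((a1 ∧ ¬a2) ∧ a3) ∧ ¬a4) ∨ (((a1 ∧ a2) ∧ a3) ∧ ¬a4)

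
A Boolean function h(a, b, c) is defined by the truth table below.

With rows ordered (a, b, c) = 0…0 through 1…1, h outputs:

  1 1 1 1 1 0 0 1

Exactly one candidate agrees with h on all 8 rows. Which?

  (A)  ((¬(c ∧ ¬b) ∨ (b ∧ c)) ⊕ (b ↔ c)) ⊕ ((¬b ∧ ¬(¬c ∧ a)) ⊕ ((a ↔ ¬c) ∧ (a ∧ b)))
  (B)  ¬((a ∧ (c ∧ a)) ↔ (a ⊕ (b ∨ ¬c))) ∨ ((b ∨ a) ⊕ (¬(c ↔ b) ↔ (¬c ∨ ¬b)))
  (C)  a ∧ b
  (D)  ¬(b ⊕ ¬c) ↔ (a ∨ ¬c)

(A) disagrees with h on (0,1,1) (formula → 0, table → 1); rule it out.
(C) disagrees with h on (0,0,0) (formula → 0, table → 1); rule it out.
(D) disagrees with h on (0,0,0) (formula → 0, table → 1); rule it out.
That leaves (B). Evaluating it on every row reproduces the table of h exactly.

B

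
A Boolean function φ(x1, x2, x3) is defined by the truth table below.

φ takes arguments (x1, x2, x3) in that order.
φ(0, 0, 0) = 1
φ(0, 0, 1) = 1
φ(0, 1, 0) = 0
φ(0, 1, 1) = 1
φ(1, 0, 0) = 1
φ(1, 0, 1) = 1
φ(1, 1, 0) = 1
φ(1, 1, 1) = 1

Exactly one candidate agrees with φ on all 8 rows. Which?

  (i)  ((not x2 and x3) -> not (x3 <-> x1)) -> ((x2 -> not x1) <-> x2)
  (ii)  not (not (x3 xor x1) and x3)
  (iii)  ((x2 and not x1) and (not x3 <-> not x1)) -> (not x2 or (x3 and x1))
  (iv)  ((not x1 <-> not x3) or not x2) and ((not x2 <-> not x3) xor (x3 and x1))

iii

(i): at (0,0,0) it gives 0, but φ = 1 — eliminated.
(ii): at (0,1,0) it gives 1, but φ = 0 — eliminated.
(iv): at (0,0,1) it gives 0, but φ = 1 — eliminated.
(iii) is the remaining candidate, and it agrees with φ on all 8 inputs.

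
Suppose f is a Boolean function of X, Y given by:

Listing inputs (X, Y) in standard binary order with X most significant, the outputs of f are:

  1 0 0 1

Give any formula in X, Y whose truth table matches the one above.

f(X, Y) = not (X xor Y)

The output is 1 exactly when an even number of inputs are 1 — the complement of 2-way XOR.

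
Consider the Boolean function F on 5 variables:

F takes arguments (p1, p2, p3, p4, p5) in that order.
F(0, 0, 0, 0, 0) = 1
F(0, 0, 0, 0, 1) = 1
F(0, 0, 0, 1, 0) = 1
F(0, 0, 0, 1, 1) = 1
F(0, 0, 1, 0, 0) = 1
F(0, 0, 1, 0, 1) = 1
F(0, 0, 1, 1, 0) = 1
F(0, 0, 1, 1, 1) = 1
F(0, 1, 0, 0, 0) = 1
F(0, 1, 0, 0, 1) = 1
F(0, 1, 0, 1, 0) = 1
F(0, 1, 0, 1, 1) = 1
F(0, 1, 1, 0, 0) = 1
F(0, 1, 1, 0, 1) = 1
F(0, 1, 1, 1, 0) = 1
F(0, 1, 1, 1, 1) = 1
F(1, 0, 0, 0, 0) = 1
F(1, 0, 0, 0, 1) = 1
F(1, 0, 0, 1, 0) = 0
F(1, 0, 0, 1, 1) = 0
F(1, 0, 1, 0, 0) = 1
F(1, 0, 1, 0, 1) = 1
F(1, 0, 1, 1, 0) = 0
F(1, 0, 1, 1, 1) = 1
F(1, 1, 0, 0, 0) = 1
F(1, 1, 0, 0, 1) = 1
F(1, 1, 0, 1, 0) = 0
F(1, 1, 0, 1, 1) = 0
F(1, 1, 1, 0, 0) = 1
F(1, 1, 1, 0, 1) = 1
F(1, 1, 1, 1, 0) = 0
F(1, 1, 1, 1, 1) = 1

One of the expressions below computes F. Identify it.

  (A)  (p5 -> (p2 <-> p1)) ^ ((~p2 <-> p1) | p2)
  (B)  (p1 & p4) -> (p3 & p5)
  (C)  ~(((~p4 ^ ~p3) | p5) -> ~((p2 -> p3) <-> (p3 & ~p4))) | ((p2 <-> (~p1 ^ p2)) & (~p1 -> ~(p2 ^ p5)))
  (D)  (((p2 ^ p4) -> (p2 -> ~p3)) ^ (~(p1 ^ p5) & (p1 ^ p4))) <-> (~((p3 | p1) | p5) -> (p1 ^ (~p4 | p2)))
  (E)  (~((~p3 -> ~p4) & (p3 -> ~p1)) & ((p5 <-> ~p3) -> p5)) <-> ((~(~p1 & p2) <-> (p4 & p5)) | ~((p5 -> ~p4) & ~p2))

B

(A) fails at (0,1,0,0,0): the formula yields 0, F is 1.
(C) fails at (0,0,0,0,0): the formula yields 0, F is 1.
(D) fails at (0,0,1,1,0): the formula yields 0, F is 1.
(E) fails at (0,0,0,1,0): the formula yields 0, F is 1.
That leaves (B). Evaluating it on every row reproduces the table of F exactly.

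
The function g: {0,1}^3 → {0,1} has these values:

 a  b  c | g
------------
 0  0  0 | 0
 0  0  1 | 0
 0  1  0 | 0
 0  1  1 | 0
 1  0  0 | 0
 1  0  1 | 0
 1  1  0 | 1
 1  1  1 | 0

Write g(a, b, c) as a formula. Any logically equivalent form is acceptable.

g(a, b, c) = (a ∧ b) ∧ ¬c

g is 1 on exactly one input, (1,1,0), whose minterm is a·b·¬c. So g is just that conjunction.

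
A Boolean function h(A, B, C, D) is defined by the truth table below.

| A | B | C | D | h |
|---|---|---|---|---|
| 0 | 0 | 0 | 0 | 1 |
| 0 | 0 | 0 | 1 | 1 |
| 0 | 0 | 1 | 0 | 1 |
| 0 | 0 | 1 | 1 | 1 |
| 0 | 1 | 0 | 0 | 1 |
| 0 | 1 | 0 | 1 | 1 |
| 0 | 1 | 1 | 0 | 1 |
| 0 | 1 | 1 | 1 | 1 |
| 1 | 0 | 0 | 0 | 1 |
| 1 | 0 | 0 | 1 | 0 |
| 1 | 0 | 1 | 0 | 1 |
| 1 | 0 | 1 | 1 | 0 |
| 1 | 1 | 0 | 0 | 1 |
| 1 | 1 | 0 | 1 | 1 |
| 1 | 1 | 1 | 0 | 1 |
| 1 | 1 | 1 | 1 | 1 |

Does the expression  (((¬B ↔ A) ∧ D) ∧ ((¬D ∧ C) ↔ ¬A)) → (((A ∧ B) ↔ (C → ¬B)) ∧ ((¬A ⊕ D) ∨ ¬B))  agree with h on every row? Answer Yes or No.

Yes

Check the formula against h row by row:
  A=0, B=0, C=0, D=0: formula gives 1, h = 1 ✓
  A=0, B=0, C=0, D=1: formula gives 1, h = 1 ✓
  A=0, B=0, C=1, D=0: formula gives 1, h = 1 ✓
  A=0, B=0, C=1, D=1: formula gives 1, h = 1 ✓
  …and likewise for the remaining 12 rows.
No disagreement on any input; they are logically equivalent.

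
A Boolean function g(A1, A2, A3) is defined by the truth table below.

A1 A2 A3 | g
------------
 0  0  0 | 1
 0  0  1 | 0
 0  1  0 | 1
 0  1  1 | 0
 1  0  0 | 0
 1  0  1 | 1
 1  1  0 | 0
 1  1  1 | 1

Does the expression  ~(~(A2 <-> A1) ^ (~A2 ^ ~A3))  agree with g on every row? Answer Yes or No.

Yes

Evaluate ~(~(A2 <-> A1) ^ (~A2 ^ ~A3)) on each row and compare to g:
  A1=0, A2=0, A3=0: formula gives 1, g = 1 ✓
  A1=0, A2=0, A3=1: formula gives 0, g = 0 ✓
  A1=0, A2=1, A3=0: formula gives 1, g = 1 ✓
  A1=0, A2=1, A3=1: formula gives 0, g = 0 ✓
  A1=1, A2=0, A3=0: formula gives 0, g = 0 ✓
  …and likewise for the remaining 3 rows.
No disagreement on any input; they are logically equivalent.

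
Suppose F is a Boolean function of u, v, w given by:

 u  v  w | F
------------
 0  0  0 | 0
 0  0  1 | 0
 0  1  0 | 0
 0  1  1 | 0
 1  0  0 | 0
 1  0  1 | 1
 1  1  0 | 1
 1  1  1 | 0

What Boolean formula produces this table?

F(u, v, w) = ((u & ~v) & w) | ((u & v) & ~w)

F=1 on 2 inputs: (1,0,1), (1,1,0). Reading each as a conjunction of literals (u·¬v·w, u·v·¬w) and taking the OR gives the canonical DNF.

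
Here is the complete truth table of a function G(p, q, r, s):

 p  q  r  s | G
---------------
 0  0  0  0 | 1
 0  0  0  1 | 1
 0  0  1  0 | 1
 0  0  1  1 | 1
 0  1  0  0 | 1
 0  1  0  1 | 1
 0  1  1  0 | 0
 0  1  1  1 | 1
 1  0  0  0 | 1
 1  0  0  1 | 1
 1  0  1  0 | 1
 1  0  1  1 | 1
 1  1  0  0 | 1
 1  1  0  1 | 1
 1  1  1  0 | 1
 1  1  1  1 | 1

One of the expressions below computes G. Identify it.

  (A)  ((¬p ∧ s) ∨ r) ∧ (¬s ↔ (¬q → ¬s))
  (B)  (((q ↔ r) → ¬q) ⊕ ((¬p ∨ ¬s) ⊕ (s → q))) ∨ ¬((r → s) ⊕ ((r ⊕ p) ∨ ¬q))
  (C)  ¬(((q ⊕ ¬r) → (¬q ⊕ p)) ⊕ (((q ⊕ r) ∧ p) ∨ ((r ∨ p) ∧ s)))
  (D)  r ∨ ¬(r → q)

(A) fails at (0,0,0,0): the formula yields 0, G is 1.
(C) fails at (0,0,0,0): the formula yields 0, G is 1.
(D) fails at (0,0,0,0): the formula yields 0, G is 1.
(B) is the remaining candidate, and it agrees with G on all 16 inputs.

B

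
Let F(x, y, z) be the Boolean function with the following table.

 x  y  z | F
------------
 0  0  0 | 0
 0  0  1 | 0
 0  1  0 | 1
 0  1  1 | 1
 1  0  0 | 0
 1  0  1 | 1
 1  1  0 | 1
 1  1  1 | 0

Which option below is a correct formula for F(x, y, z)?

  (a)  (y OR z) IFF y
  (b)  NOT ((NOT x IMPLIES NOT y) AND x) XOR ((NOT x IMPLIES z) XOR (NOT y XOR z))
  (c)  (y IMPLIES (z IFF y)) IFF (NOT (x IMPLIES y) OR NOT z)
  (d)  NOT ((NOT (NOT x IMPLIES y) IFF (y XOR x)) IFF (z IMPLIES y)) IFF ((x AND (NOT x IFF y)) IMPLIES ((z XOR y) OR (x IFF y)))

b

(a) fails at (0,0,0): the formula yields 1, F is 0.
(c) fails at (0,0,0): the formula yields 1, F is 0.
(d) fails at (0,0,0): the formula yields 1, F is 0.
That leaves (b). Evaluating it on every row reproduces the table of F exactly.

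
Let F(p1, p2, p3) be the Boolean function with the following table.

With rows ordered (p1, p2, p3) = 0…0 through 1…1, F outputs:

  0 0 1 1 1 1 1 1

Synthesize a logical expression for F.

F(p1, p2, p3) = (((p1' · p2') · p3') + ((p1' · p2') · p3))'

There are just 2 zero rows: (0,0,0), (0,0,1). Their minterms are ¬p1·¬p2·¬p3, ¬p1·¬p2·p3; the OR of those covers precisely the 0-outputs, and negating it yields F.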